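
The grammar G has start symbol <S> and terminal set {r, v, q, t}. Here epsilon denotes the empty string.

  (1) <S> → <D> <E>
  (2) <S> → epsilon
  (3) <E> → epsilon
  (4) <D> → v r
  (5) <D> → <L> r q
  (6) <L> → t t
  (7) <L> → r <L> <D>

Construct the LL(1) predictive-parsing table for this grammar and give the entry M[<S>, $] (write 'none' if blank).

<S> → epsilon

FIRST(<E>): from <E>→epsilon we get {epsilon}. So FIRST(<E>) = {epsilon}.
FIRST(<L>): from <L>→t t we get {t}; from <L>→r <L> <D> we get {r}. So FIRST(<L>) = {r, t}.
FIRST(<D>): from <D>→v r we get {v}; from <D>→<L> r q we get {r, t}. So FIRST(<D>) = {r, t, v}.
FIRST(<S>): from <S>→<D> <E> we get {r, t, v}; from <S>→epsilon we get {epsilon}. So FIRST(<S>) = {epsilon, r, t, v}.
FOLLOW(<S>) includes $ since <S> is the start symbol.
FOLLOW(<S>): <S> appears on no right-hand side. Thus FOLLOW(<S>) = {$}.
For <S> → <D> <E>: FIRST(<D> <E>) = {r, t, v}, so it goes in M[<S>, t] for t ∈ {r, t, v}.
For <S> → epsilon: FIRST(epsilon) = {epsilon}, so it goes in M[<S>, t] for t ∈ {}; since epsilon ∈ FIRST, also for every t ∈ FOLLOW(<S>) = {$}.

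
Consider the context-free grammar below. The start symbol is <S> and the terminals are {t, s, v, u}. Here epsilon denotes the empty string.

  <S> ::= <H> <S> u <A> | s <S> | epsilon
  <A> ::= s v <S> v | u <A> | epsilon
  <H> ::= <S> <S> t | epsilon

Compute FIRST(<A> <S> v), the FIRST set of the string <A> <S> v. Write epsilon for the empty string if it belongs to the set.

{s, t, u, v}

FIRST(<A>) = {epsilon, s, u}
FIRST(<S>) = {epsilon, s, t, u}  (via <H> <S> u <A>)
FIRST(<H>) = {epsilon, s, t, u}  (via <S> <S> t)
FIRST(<A> <S> v): take FIRST of each symbol in turn, carrying on past any symbol whose FIRST contains epsilon; result {s, t, u, v}.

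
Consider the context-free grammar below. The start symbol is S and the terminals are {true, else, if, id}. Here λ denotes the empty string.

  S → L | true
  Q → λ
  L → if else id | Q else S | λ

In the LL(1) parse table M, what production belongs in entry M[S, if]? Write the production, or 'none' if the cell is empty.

FIRST(Q) = {λ}
FIRST(L) = {λ, else, if}  (via Q else S)
FIRST(S) = {λ, else, if, true}  (via L)
FOLLOW(S) includes $ since S is the start symbol.
FOLLOW(S): in L→Q else S, the suffix after S is empty, so FOLLOW(S) ⊇ FOLLOW(L) = {$}. Thus FOLLOW(S) = {$}.
FOLLOW(L): in S→L, the suffix after L is empty, so FOLLOW(L) ⊇ FOLLOW(S) = {$}. Thus FOLLOW(L) = {$}.
For S → L: FIRST(L) = {λ, else, if}, so it goes in M[S, t] for t ∈ {else, if}; since λ ∈ FIRST, also for every t ∈ FOLLOW(S) = {$}.
For S → true: FIRST(true) = {true}, so it goes in M[S, t] for t ∈ {true}.

S → L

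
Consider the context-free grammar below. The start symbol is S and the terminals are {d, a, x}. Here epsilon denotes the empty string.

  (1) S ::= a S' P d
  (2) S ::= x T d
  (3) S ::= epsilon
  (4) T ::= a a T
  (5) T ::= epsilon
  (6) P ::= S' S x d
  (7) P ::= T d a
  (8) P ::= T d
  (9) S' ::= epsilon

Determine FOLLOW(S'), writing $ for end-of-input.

{a, d, x}

FIRST(S): from S::=a S' P d we get {a}; from S::=x T d we get {x}; from S::=epsilon we get {epsilon}. So FIRST(S) = {epsilon, a, x}.
FIRST(T): from T::=a a T we get {a}; from T::=epsilon we get {epsilon}. So FIRST(T) = {epsilon, a}.
FIRST(S'): from S'::=epsilon we get {epsilon}. So FIRST(S') = {epsilon}.
FIRST(P): from P::=S' S x d we get {a, x}; from P::=T d a we get {a, d}; from P::=T d we get {a, d}. So FIRST(P) = {a, d, x}.
FOLLOW(S) includes $ since S is the start symbol.
FOLLOW(S): in P::=S' S x d, S is followed by x d with FIRST {x}. Thus FOLLOW(S) = {$, x}.
FOLLOW(T): in S::=x T d, T is followed by d with FIRST {d}; in T::=a a T, the suffix after T is empty (adds nothing new); in P::=T d a, T is followed by d a with FIRST {d}; in P::=T d, T is followed by d with FIRST {d}. Thus FOLLOW(T) = {d}.
FOLLOW(P): in S::=a S' P d, P is followed by d with FIRST {d}. Thus FOLLOW(P) = {d}.
FOLLOW(S'): in S::=a S' P d, S' is followed by P d with FIRST {a, d, x}; in P::=S' S x d, S' is followed by S x d with FIRST {a, x}. Thus FOLLOW(S') = {a, d, x}.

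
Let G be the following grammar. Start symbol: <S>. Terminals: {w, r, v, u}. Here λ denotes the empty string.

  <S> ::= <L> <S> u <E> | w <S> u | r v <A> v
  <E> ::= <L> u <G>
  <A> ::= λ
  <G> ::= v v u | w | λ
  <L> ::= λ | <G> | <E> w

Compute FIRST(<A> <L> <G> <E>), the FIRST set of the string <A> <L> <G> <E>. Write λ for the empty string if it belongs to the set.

{u, v, w}

FIRST(<A>): from <A>::=λ we get {λ}. So FIRST(<A>) = {λ}.
FIRST(<G>): from <G>::=v v u we get {v}; from <G>::=w we get {w}; from <G>::=λ we get {λ}. So FIRST(<G>) = {λ, v, w}.
FIRST(<S>): from <S>::=<L> <S> u <E> we get {r, u, v, w}; from <S>::=w <S> u we get {w}; from <S>::=r v <A> v we get {r}. So FIRST(<S>) = {r, u, v, w}.
FIRST(<E>): from <E>::=<L> u <G> we get {u, v, w}. So FIRST(<E>) = {u, v, w}.
FIRST(<L>): from <L>::=λ we get {λ}; from <L>::=<G> we get {λ, v, w}; from <L>::=<E> w we get {u, v, w}. So FIRST(<L>) = {λ, u, v, w}.
FIRST(<A> <L> <G> <E>): take FIRST of each symbol in turn, carrying on past any symbol whose FIRST contains λ; result {u, v, w}.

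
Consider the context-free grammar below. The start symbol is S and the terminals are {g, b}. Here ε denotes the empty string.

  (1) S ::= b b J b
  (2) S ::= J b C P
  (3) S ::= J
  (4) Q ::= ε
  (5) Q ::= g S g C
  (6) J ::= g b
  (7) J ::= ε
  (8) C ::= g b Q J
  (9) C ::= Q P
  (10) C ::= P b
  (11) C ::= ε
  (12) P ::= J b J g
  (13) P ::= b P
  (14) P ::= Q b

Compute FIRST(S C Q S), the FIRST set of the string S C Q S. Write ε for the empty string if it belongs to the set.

FIRST(Q): from Q::=ε we get {ε}; from Q::=g S g C we get {g}. So FIRST(Q) = {ε, g}.
FIRST(J): from J::=g b we get {g}; from J::=ε we get {ε}. So FIRST(J) = {ε, g}.
FIRST(S): from S::=b b J b we get {b}; from S::=J b C P we get {b, g}; from S::=J we get {ε, g}. So FIRST(S) = {ε, b, g}.
FIRST(P): from P::=J b J g we get {b, g}; from P::=b P we get {b}; from P::=Q b we get {b, g}. So FIRST(P) = {b, g}.
FIRST(C): from C::=g b Q J we get {g}; from C::=Q P we get {b, g}; from C::=P b we get {b, g}; from C::=ε we get {ε}. So FIRST(C) = {ε, b, g}.
FIRST(S C Q S): take FIRST of each symbol in turn, carrying on past any symbol whose FIRST contains ε; result {ε, b, g}.

{ε, b, g}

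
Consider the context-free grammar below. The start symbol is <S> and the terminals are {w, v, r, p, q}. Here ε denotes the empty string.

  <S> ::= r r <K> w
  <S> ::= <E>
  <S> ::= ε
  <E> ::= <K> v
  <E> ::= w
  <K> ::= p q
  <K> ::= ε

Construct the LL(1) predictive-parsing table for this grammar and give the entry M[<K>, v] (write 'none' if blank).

<K> ::= ε

FIRST(<K>) = {ε, p}
FIRST(<E>) = {p, v, w}  (via <K> v)
FIRST(<S>) = {ε, p, r, v, w}  (via <E>)
FOLLOW(<S>) includes $ since <S> is the start symbol.
FOLLOW(<K>): in <S>::=r r <K> w, <K> is followed by w with FIRST {w}; in <E>::=<K> v, <K> is followed by v with FIRST {v}. Thus FOLLOW(<K>) = {v, w}.
For <K> ::= p q: FIRST(p q) = {p}, so it goes in M[<K>, t] for t ∈ {p}.
For <K> ::= ε: FIRST(ε) = {ε}, so it goes in M[<K>, t] for t ∈ {}; since ε ∈ FIRST, also for every t ∈ FOLLOW(<K>) = {v, w}.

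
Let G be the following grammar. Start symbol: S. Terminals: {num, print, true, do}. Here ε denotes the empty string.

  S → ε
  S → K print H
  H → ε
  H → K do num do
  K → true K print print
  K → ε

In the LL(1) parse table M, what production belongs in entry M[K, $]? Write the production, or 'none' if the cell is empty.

FIRST(K): from K→true K print print we get {true}; from K→ε we get {ε}. So FIRST(K) = {ε, true}.
FIRST(S): from S→ε we get {ε}; from S→K print H we get {print, true}. So FIRST(S) = {ε, print, true}.
FIRST(H): from H→ε we get {ε}; from H→K do num do we get {do, true}. So FIRST(H) = {ε, do, true}.
FOLLOW(S) includes $ since S is the start symbol.
FOLLOW(K): in S→K print H, K is followed by print H with FIRST {print}; in H→K do num do, K is followed by do num do with FIRST {do}; in K→true K print print, K is followed by print print with FIRST {print}. Thus FOLLOW(K) = {do, print}.
For K → true K print print: FIRST(true K print print) = {true}, so it goes in M[K, t] for t ∈ {true}.
For K → ε: FIRST(ε) = {ε}, so it goes in M[K, t] for t ∈ {}; since ε ∈ FIRST, also for every t ∈ FOLLOW(K) = {do, print}.
None of these place a production in M[K, $].

none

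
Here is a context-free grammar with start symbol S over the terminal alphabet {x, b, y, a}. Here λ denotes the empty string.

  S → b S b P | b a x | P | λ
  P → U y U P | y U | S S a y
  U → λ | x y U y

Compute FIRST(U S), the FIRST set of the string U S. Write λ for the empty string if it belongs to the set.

{λ, a, b, x, y}

FIRST(U) = {λ, x}
FIRST(S) = {λ, a, b, x, y}  (via P)
FIRST(P) = {a, b, x, y}  (via U y U P, S S a y)
FIRST(U S): take FIRST of each symbol in turn, carrying on past any symbol whose FIRST contains λ; result {λ, a, b, x, y}.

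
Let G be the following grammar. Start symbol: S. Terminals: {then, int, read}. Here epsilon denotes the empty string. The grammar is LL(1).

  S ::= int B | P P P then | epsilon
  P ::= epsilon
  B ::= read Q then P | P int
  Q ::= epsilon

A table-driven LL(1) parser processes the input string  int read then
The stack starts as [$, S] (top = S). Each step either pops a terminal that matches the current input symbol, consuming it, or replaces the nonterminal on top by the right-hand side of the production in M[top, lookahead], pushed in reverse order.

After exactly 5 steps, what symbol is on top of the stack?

then

     Stack            Input            Action
  1  $ S              int read then $  expand S ::= int B
  2  $ B int          int read then $  match int
  3  $ B              read then $      expand B ::= read Q then P
  4  $ P then Q read  read then $      match read
  5  $ P then Q       then $           expand Q ::= epsilon
Stack after step 5: $ P then (top = then).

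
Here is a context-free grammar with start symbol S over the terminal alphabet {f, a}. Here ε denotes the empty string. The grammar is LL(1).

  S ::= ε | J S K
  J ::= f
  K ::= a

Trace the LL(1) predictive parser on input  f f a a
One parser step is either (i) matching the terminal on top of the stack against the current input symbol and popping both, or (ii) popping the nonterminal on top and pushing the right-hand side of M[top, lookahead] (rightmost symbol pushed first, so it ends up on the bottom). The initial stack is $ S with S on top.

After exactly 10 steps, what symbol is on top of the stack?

      Stack      Input      Action
   1  $ S        f f a a $  expand S ::= J S K
   2  $ K S J    f f a a $  expand J ::= f
   3  $ K S f    f f a a $  match f
   4  $ K S      f a a $    expand S ::= J S K
   5  $ K K S J  f a a $    expand J ::= f
   6  $ K K S f  f a a $    match f
   7  $ K K S    a a $      expand S ::= ε
   8  $ K K      a a $      expand K ::= a
   9  $ K a      a a $      match a
  10  $ K        a $        expand K ::= a
Stack after step 10: $ a (top = a).

a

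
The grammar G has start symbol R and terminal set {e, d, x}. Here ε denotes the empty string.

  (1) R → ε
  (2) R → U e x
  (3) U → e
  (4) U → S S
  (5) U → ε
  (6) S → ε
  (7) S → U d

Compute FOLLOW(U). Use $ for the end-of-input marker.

{d, e}

FIRST(R) = {ε, d, e}  (via U e x)
FIRST(U) = {ε, d, e}  (via S S)
FIRST(S) = {ε, d, e}  (via U d)
FOLLOW(R) includes $ since R is the start symbol.
FOLLOW(R): R appears on no right-hand side. Thus FOLLOW(R) = {$}.
FOLLOW(U): in R→U e x, U is followed by e x with FIRST {e}; in S→U d, U is followed by d with FIRST {d}. Thus FOLLOW(U) = {d, e}.
FOLLOW(S): in U→S S (occurrence 1), S is followed by S with FIRST {ε, d, e}; in U→S S (occurrence 1), the suffix after S is nullable, so FOLLOW(S) ⊇ FOLLOW(U) = {d, e}; in U→S S (occurrence 2), the suffix after S is empty, so FOLLOW(S) ⊇ FOLLOW(U) = {d, e}. Thus FOLLOW(S) = {d, e}.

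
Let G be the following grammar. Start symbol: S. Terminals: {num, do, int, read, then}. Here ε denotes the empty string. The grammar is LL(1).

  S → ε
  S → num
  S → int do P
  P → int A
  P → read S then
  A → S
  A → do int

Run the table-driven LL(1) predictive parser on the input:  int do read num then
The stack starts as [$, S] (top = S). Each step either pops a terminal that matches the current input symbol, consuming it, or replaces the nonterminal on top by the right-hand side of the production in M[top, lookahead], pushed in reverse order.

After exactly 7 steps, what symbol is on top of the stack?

     Stack          Input                   Action
  1  $ S            int do read num then $  expand S → int do P
  2  $ P do int     int do read num then $  match int
  3  $ P do         do read num then $      match do
  4  $ P            read num then $         expand P → read S then
  5  $ then S read  read num then $         match read
  6  $ then S       num then $              expand S → num
  7  $ then num     num then $              match num
Stack after step 7: $ then (top = then).

then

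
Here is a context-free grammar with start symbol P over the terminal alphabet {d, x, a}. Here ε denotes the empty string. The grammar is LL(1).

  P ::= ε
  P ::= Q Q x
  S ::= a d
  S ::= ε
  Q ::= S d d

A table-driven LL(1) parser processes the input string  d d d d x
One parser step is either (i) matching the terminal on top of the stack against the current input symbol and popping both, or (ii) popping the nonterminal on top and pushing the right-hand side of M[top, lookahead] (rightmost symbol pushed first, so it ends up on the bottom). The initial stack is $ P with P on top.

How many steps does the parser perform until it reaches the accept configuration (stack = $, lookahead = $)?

step 1: stack=$ P  input=d d d d x $  — expand P ::= Q Q x
step 2: stack=$ x Q Q  input=d d d d x $  — expand Q ::= S d d
step 3: stack=$ x Q d d S  input=d d d d x $  — expand S ::= ε
step 4: stack=$ x Q d d  input=d d d d x $  — match d
step 5: stack=$ x Q d  input=d d d x $  — match d
step 6: stack=$ x Q  input=d d x $  — expand Q ::= S d d
step 7: stack=$ x d d S  input=d d x $  — expand S ::= ε
step 8: stack=$ x d d  input=d d x $  — match d
step 9: stack=$ x d  input=d x $  — match d
step 10: stack=$ x  input=x $  — match x
Accept reached after 10 steps.

10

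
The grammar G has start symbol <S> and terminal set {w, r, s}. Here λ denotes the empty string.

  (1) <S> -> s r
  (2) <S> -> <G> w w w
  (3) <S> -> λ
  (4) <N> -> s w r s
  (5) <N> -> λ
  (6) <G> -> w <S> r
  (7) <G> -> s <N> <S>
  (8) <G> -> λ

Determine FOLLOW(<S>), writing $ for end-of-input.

{$, r, w}

FIRST(<N>) = {λ, s}
FIRST(<G>) = {λ, s, w}
FIRST(<S>) = {λ, s, w}  (via <G> w w w)
FOLLOW(<S>) includes $ since <S> is the start symbol.
FOLLOW(<G>): in <S>-><G> w w w, <G> is followed by w w w with FIRST {w}. Thus FOLLOW(<G>) = {w}.
FOLLOW(<S>): in <G>->w <S> r, <S> is followed by r with FIRST {r}; in <G>->s <N> <S>, the suffix after <S> is empty, so FOLLOW(<S>) ⊇ FOLLOW(<G>) = {w}. Thus FOLLOW(<S>) = {$, r, w}.
FOLLOW(<N>): in <G>->s <N> <S>, <N> is followed by <S> with FIRST {λ, s, w}; in <G>->s <N> <S>, the suffix after <N> is nullable, so FOLLOW(<N>) ⊇ FOLLOW(<G>) = {w}. Thus FOLLOW(<N>) = {s, w}.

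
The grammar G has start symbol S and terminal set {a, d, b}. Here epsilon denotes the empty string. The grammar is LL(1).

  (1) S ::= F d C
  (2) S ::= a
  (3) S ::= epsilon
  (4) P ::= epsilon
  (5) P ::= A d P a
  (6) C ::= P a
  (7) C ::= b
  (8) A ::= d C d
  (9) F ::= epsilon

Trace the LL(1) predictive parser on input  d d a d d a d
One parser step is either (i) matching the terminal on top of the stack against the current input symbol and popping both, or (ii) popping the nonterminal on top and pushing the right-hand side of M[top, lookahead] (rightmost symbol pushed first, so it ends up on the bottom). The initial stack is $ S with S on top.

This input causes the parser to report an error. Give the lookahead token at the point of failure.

d

      Stack            Input            Action
   1  $ S              d d a d d a d $  expand S ::= F d C
   2  $ C d F          d d a d d a d $  expand F ::= epsilon
   3  $ C d            d d a d d a d $  match d
   4  $ C              d a d d a d $    expand C ::= P a
   5  $ a P            d a d d a d $    expand P ::= A d P a
   6  $ a a P d A      d a d d a d $    expand A ::= d C d
   7  $ a a P d d C d  d a d d a d $    match d
   8  $ a a P d d C    a d d a d $      expand C ::= P a
   9  $ a a P d d a P  a d d a d $      expand P ::= epsilon
  10  $ a a P d d a    a d d a d $      match a
  11  $ a a P d d      d d a d $        match d
  12  $ a a P d        d a d $          match d
  13  $ a a P          a d $            expand P ::= epsilon
  14  $ a a            a d $            match a
  15  $ a              d $              error: top is terminal a but lookahead is d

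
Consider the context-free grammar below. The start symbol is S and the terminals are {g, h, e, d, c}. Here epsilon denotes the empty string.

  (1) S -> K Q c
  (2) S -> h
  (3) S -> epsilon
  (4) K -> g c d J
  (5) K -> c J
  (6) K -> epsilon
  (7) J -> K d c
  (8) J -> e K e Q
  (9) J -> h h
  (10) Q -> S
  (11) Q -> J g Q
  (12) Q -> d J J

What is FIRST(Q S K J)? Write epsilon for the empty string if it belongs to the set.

FIRST(K) = {epsilon, c, g}
FIRST(J) = {c, d, e, g, h}  (via K d c)
FIRST(S) = {epsilon, c, d, e, g, h}  (via K Q c)
FIRST(Q) = {epsilon, c, d, e, g, h}  (via S, J g Q)
FIRST(Q S K J): take FIRST of each symbol in turn, carrying on past any symbol whose FIRST contains epsilon; result {c, d, e, g, h}.

{c, d, e, g, h}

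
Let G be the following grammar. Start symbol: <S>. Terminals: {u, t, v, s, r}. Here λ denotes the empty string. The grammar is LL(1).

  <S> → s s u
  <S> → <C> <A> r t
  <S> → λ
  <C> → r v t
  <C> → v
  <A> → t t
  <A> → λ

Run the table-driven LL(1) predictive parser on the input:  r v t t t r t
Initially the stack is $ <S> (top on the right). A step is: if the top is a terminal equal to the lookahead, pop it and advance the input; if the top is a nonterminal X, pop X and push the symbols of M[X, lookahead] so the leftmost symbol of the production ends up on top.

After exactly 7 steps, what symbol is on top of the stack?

step 1: stack=$ <S>  input=r v t t t r t $  — expand <S> → <C> <A> r t
step 2: stack=$ t r <A> <C>  input=r v t t t r t $  — expand <C> → r v t
step 3: stack=$ t r <A> t v r  input=r v t t t r t $  — match r
step 4: stack=$ t r <A> t v  input=v t t t r t $  — match v
step 5: stack=$ t r <A> t  input=t t t r t $  — match t
step 6: stack=$ t r <A>  input=t t r t $  — expand <A> → t t
step 7: stack=$ t r t t  input=t t r t $  — match t
Stack after step 7: $ t r t (top = t).

t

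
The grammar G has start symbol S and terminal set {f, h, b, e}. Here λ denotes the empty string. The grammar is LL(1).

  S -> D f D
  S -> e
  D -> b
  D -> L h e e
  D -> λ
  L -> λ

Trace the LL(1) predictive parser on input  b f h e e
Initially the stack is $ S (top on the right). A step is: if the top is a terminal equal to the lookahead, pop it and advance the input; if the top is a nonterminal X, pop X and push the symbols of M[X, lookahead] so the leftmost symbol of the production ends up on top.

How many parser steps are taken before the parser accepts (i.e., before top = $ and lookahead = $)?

9

     Stack      Input        Action
  1  $ S        b f h e e $  expand S -> D f D
  2  $ D f D    b f h e e $  expand D -> b
  3  $ D f b    b f h e e $  match b
  4  $ D f      f h e e $    match f
  5  $ D        h e e $      expand D -> L h e e
  6  $ e e h L  h e e $      expand L -> λ
  7  $ e e h    h e e $      match h
  8  $ e e      e e $        match e
  9  $ e        e $          match e
Accept reached after 9 steps.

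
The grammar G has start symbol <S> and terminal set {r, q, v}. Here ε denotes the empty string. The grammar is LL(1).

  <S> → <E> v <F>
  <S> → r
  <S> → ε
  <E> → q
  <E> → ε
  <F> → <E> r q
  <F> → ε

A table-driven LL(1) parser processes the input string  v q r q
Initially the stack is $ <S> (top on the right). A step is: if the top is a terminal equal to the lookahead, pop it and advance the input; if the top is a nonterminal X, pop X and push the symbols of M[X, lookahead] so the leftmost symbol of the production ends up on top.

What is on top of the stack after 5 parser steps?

q

     Stack        Input      Action
  1  $ <S>        v q r q $  expand <S> → <E> v <F>
  2  $ <F> v <E>  v q r q $  expand <E> → ε
  3  $ <F> v      v q r q $  match v
  4  $ <F>        q r q $    expand <F> → <E> r q
  5  $ q r <E>    q r q $    expand <E> → q
Stack after step 5: $ q r q (top = q).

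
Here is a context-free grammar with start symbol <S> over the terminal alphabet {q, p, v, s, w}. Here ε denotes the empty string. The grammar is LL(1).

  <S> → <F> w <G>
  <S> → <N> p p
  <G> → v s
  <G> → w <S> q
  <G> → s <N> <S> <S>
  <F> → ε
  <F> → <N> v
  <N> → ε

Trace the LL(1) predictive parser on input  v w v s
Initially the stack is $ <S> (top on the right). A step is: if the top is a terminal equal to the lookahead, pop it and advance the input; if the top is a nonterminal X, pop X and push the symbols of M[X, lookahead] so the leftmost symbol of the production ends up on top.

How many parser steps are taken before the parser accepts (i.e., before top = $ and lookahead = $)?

8

     Stack          Input      Action
  1  $ <S>          v w v s $  expand <S> → <F> w <G>
  2  $ <G> w <F>    v w v s $  expand <F> → <N> v
  3  $ <G> w v <N>  v w v s $  expand <N> → ε
  4  $ <G> w v      v w v s $  match v
  5  $ <G> w        w v s $    match w
  6  $ <G>          v s $      expand <G> → v s
  7  $ s v          v s $      match v
  8  $ s            s $        match s
Accept reached after 8 steps.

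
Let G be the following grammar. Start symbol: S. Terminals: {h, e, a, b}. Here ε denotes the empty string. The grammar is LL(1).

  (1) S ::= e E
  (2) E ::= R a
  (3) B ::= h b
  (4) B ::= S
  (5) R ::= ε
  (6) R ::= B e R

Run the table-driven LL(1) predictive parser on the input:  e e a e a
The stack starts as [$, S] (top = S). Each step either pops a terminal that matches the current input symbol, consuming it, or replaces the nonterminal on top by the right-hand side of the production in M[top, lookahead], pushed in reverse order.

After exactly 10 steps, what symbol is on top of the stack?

      Stack        Input        Action
   1  $ S          e e a e a $  expand S ::= e E
   2  $ E e        e e a e a $  match e
   3  $ E          e a e a $    expand E ::= R a
   4  $ a R        e a e a $    expand R ::= B e R
   5  $ a R e B    e a e a $    expand B ::= S
   6  $ a R e S    e a e a $    expand S ::= e E
   7  $ a R e E e  e a e a $    match e
   8  $ a R e E    a e a $      expand E ::= R a
   9  $ a R e a R  a e a $      expand R ::= ε
  10  $ a R e a    a e a $      match a
Stack after step 10: $ a R e (top = e).

e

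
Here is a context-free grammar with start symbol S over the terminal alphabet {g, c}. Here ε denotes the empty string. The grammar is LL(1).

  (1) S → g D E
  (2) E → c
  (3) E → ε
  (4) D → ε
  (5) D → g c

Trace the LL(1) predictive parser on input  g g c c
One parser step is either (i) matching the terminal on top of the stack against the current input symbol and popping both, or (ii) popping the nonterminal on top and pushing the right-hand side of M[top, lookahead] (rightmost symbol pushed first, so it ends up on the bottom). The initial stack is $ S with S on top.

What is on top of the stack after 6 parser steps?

c

step 1: stack=$ S  input=g g c c $  — expand S → g D E
step 2: stack=$ E D g  input=g g c c $  — match g
step 3: stack=$ E D  input=g c c $  — expand D → g c
step 4: stack=$ E c g  input=g c c $  — match g
step 5: stack=$ E c  input=c c $  — match c
step 6: stack=$ E  input=c $  — expand E → c
Stack after step 6: $ c (top = c).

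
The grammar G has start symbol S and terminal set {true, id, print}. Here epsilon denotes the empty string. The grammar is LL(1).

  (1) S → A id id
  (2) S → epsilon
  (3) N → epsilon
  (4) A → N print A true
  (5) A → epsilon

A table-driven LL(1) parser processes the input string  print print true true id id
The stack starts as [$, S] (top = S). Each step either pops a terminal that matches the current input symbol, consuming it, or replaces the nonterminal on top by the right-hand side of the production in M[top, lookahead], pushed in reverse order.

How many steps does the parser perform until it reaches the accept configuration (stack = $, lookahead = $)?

12

step 1: stack=$ S  input=print print true true id id $  — expand S → A id id
step 2: stack=$ id id A  input=print print true true id id $  — expand A → N print A true
step 3: stack=$ id id true A print N  input=print print true true id id $  — expand N → epsilon
step 4: stack=$ id id true A print  input=print print true true id id $  — match print
step 5: stack=$ id id true A  input=print true true id id $  — expand A → N print A true
step 6: stack=$ id id true true A print N  input=print true true id id $  — expand N → epsilon
step 7: stack=$ id id true true A print  input=print true true id id $  — match print
step 8: stack=$ id id true true A  input=true true id id $  — expand A → epsilon
step 9: stack=$ id id true true  input=true true id id $  — match true
step 10: stack=$ id id true  input=true id id $  — match true
step 11: stack=$ id id  input=id id $  — match id
step 12: stack=$ id  input=id $  — match id
Accept reached after 12 steps.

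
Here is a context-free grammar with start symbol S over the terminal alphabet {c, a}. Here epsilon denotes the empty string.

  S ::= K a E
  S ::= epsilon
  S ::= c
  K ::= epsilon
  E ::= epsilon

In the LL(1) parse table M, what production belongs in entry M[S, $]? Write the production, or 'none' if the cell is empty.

FIRST(K) = {epsilon}
FIRST(E) = {epsilon}
FIRST(S) = {epsilon, a, c}  (via K a E)
FOLLOW(S) includes $ since S is the start symbol.
FOLLOW(S): S appears on no right-hand side. Thus FOLLOW(S) = {$}.
For S ::= K a E: FIRST(K a E) = {a}, so it goes in M[S, t] for t ∈ {a}.
For S ::= epsilon: FIRST(epsilon) = {epsilon}, so it goes in M[S, t] for t ∈ {}; since epsilon ∈ FIRST, also for every t ∈ FOLLOW(S) = {$}.
For S ::= c: FIRST(c) = {c}, so it goes in M[S, t] for t ∈ {c}.

S ::= epsilon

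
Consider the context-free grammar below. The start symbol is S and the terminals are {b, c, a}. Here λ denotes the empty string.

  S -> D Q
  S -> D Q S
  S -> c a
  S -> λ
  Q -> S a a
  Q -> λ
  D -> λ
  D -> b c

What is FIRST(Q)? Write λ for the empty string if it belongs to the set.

FIRST(D): from D->λ we get {λ}; from D->b c we get {b}. So FIRST(D) = {λ, b}.
FIRST(S): from S->D Q we get {λ, a, b, c}; from S->D Q S we get {λ, a, b, c}; from S->c a we get {c}; from S->λ we get {λ}. So FIRST(S) = {λ, a, b, c}.
FIRST(Q): from Q->S a a we get {a, b, c}; from Q->λ we get {λ}. So FIRST(Q) = {λ, a, b, c}.

{λ, a, b, c}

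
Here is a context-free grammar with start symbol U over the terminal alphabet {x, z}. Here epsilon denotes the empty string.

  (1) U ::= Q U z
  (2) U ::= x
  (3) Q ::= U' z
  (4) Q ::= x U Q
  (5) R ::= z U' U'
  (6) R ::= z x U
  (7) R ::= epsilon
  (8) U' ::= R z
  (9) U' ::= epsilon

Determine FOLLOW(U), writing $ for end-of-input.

{$, x, z}

FIRST(R) = {epsilon, z}
FIRST(U') = {epsilon, z}  (via R z)
FIRST(Q) = {x, z}  (via U' z)
FIRST(U) = {x, z}  (via Q U z)
FOLLOW(U) includes $ since U is the start symbol.
FOLLOW(Q): in U::=Q U z, Q is followed by U z with FIRST {x, z}; in Q::=x U Q, the suffix after Q is empty (adds nothing new). Thus FOLLOW(Q) = {x, z}.
FOLLOW(R): in U'::=R z, R is followed by z with FIRST {z}. Thus FOLLOW(R) = {z}.
FOLLOW(U): in U::=Q U z, U is followed by z with FIRST {z}; in Q::=x U Q, U is followed by Q with FIRST {x, z}; in R::=z x U, the suffix after U is empty, so FOLLOW(U) ⊇ FOLLOW(R) = {z}. Thus FOLLOW(U) = {$, x, z}.
FOLLOW(U'): in Q::=U' z, U' is followed by z with FIRST {z}; in R::=z U' U' (occurrence 1), U' is followed by U' with FIRST {epsilon, z}; in R::=z U' U' (occurrence 1), the suffix after U' is nullable, so FOLLOW(U') ⊇ FOLLOW(R) = {z}; in R::=z U' U' (occurrence 2), the suffix after U' is empty, so FOLLOW(U') ⊇ FOLLOW(R) = {z}. Thus FOLLOW(U') = {z}.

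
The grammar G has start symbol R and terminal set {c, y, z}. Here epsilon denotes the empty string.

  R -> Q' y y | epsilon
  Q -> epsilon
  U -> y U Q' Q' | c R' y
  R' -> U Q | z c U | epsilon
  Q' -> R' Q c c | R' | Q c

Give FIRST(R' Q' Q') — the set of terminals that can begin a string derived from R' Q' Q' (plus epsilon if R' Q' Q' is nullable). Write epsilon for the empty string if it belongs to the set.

{epsilon, c, y, z}

FIRST(Q) = {epsilon}
FIRST(U) = {c, y}
FIRST(R') = {epsilon, c, y, z}  (via U Q)
FIRST(Q') = {epsilon, c, y, z}  (via R' Q c c, R', Q c)
FIRST(R) = {epsilon, c, y, z}  (via Q' y y)
FIRST(R' Q' Q'): take FIRST of each symbol in turn, carrying on past any symbol whose FIRST contains epsilon; result {epsilon, c, y, z}.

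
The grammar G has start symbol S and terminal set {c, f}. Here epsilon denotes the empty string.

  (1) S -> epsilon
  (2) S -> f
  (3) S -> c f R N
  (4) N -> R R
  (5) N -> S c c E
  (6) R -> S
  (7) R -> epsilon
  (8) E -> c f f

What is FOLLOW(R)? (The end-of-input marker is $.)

{$, c, f}

FIRST(S) = {epsilon, c, f}
FIRST(E) = {c}
FIRST(R) = {epsilon, c, f}  (via S)
FIRST(N) = {epsilon, c, f}  (via R R, S c c E)
FOLLOW(S) includes $ since S is the start symbol.
FOLLOW(S): in N->S c c E, S is followed by c c E with FIRST {c}; in R->S, the suffix after S is empty, so FOLLOW(S) ⊇ FOLLOW(R) = {$, c, f}. Thus FOLLOW(S) = {$, c, f}.
FOLLOW(N): in S->c f R N, the suffix after N is empty, so FOLLOW(N) ⊇ FOLLOW(S) = {$, c, f}. Thus FOLLOW(N) = {$, c, f}.
FOLLOW(R): in S->c f R N, R is followed by N with FIRST {epsilon, c, f}; in S->c f R N, the suffix after R is nullable, so FOLLOW(R) ⊇ FOLLOW(S) = {$, c, f}; in N->R R (occurrence 1), R is followed by R with FIRST {epsilon, c, f}; in N->R R (occurrence 1), the suffix after R is nullable, so FOLLOW(R) ⊇ FOLLOW(N) = {$, c, f}; in N->R R (occurrence 2), the suffix after R is empty, so FOLLOW(R) ⊇ FOLLOW(N) = {$, c, f}. Thus FOLLOW(R) = {$, c, f}.
FOLLOW(E): in N->S c c E, the suffix after E is empty, so FOLLOW(E) ⊇ FOLLOW(N) = {$, c, f}. Thus FOLLOW(E) = {$, c, f}.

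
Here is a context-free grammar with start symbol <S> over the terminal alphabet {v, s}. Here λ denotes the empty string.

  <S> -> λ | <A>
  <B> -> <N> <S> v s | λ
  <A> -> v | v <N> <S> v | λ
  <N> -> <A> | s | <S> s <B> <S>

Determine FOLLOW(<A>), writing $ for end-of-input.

FIRST(<A>): from <A>->v we get {v}; from <A>->v <N> <S> v we get {v}; from <A>->λ we get {λ}. So FIRST(<A>) = {λ, v}.
FIRST(<S>): from <S>->λ we get {λ}; from <S>-><A> we get {λ, v}. So FIRST(<S>) = {λ, v}.
FIRST(<N>): from <N>-><A> we get {λ, v}; from <N>->s we get {s}; from <N>-><S> s <B> <S> we get {s, v}. So FIRST(<N>) = {λ, s, v}.
FIRST(<B>): from <B>-><N> <S> v s we get {s, v}; from <B>->λ we get {λ}. So FIRST(<B>) = {λ, s, v}.
FOLLOW(<S>) includes $ since <S> is the start symbol.
FOLLOW(<N>): in <B>-><N> <S> v s, <N> is followed by <S> v s with FIRST {v}; in <A>->v <N> <S> v, <N> is followed by <S> v with FIRST {v}. Thus FOLLOW(<N>) = {v}.
FOLLOW(<S>): in <B>-><N> <S> v s, <S> is followed by v s with FIRST {v}; in <A>->v <N> <S> v, <S> is followed by v with FIRST {v}; in <N>-><S> s <B> <S> (occurrence 1), <S> is followed by s <B> <S> with FIRST {s}; in <N>-><S> s <B> <S> (occurrence 2), the suffix after <S> is empty, so FOLLOW(<S>) ⊇ FOLLOW(<N>) = {v}. Thus FOLLOW(<S>) = {$, s, v}.
FOLLOW(<B>): in <N>-><S> s <B> <S>, <B> is followed by <S> with FIRST {λ, v}; in <N>-><S> s <B> <S>, the suffix after <B> is nullable, so FOLLOW(<B>) ⊇ FOLLOW(<N>) = {v}. Thus FOLLOW(<B>) = {v}.
FOLLOW(<A>): in <S>-><A>, the suffix after <A> is empty, so FOLLOW(<A>) ⊇ FOLLOW(<S>) = {$, s, v}; in <N>-><A>, the suffix after <A> is empty, so FOLLOW(<A>) ⊇ FOLLOW(<N>) = {v}. Thus FOLLOW(<A>) = {$, s, v}.

{$, s, v}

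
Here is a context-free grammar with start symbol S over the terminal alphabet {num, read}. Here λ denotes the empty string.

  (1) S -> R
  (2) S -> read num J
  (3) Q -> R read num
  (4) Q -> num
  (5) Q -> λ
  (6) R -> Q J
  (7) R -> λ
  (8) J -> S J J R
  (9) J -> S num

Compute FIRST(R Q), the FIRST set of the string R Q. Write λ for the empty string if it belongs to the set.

{λ, num, read}

FIRST(S): from S->R we get {λ, num, read}; from S->read num J we get {read}. So FIRST(S) = {λ, num, read}.
FIRST(J): from J->S J J R we get {num, read}; from J->S num we get {num, read}. So FIRST(J) = {num, read}.
FIRST(Q): from Q->R read num we get {num, read}; from Q->num we get {num}; from Q->λ we get {λ}. So FIRST(Q) = {λ, num, read}.
FIRST(R): from R->Q J we get {num, read}; from R->λ we get {λ}. So FIRST(R) = {λ, num, read}.
FIRST(R Q): take FIRST of each symbol in turn, carrying on past any symbol whose FIRST contains λ; result {λ, num, read}.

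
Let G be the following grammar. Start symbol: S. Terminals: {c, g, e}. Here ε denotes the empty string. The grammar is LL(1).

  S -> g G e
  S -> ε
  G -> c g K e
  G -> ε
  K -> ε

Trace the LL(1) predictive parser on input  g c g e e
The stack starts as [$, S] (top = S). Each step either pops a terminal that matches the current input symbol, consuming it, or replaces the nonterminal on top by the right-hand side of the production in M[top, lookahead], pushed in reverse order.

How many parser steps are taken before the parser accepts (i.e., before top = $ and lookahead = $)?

step 1: stack=$ S  input=g c g e e $  — expand S -> g G e
step 2: stack=$ e G g  input=g c g e e $  — match g
step 3: stack=$ e G  input=c g e e $  — expand G -> c g K e
step 4: stack=$ e e K g c  input=c g e e $  — match c
step 5: stack=$ e e K g  input=g e e $  — match g
step 6: stack=$ e e K  input=e e $  — expand K -> ε
step 7: stack=$ e e  input=e e $  — match e
step 8: stack=$ e  input=e $  — match e
Accept reached after 8 steps.

8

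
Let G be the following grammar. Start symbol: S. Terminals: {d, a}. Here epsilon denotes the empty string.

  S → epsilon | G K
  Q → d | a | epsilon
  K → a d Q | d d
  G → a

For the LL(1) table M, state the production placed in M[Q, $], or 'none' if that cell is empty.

Q → epsilon

FIRST(Q): from Q→d we get {d}; from Q→a we get {a}; from Q→epsilon we get {epsilon}. So FIRST(Q) = {epsilon, a, d}.
FIRST(K): from K→a d Q we get {a}; from K→d d we get {d}. So FIRST(K) = {a, d}.
FIRST(G): from G→a we get {a}. So FIRST(G) = {a}.
FIRST(S): from S→epsilon we get {epsilon}; from S→G K we get {a}. So FIRST(S) = {epsilon, a}.
FOLLOW(S) includes $ since S is the start symbol.
FOLLOW(K): in S→G K, the suffix after K is empty, so FOLLOW(K) ⊇ FOLLOW(S) = {$}. Thus FOLLOW(K) = {$}.
FOLLOW(Q): in K→a d Q, the suffix after Q is empty, so FOLLOW(Q) ⊇ FOLLOW(K) = {$}. Thus FOLLOW(Q) = {$}.
For Q → d: FIRST(d) = {d}, so it goes in M[Q, t] for t ∈ {d}.
For Q → a: FIRST(a) = {a}, so it goes in M[Q, t] for t ∈ {a}.
For Q → epsilon: FIRST(epsilon) = {epsilon}, so it goes in M[Q, t] for t ∈ {}; since epsilon ∈ FIRST, also for every t ∈ FOLLOW(Q) = {$}.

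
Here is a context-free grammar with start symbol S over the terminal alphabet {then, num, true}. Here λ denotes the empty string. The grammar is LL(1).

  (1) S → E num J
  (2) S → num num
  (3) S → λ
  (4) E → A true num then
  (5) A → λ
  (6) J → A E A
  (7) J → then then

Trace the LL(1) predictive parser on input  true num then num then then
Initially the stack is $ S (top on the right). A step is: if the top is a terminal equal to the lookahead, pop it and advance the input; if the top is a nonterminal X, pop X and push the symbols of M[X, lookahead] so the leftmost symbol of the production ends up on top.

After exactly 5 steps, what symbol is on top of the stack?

     Stack                    Input                          Action
  1  $ S                      true num then num then then $  expand S → E num J
  2  $ J num E                true num then num then then $  expand E → A true num then
  3  $ J num then num true A  true num then num then then $  expand A → λ
  4  $ J num then num true    true num then num then then $  match true
  5  $ J num then num         num then num then then $       match num
Stack after step 5: $ J num then (top = then).

then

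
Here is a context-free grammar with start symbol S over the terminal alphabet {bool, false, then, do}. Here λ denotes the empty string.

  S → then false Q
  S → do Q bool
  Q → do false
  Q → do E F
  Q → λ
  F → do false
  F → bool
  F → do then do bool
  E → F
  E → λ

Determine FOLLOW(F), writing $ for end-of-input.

{$, bool, do}

FIRST(S): from S→then false Q we get {then}; from S→do Q bool we get {do}. So FIRST(S) = {do, then}.
FIRST(Q): from Q→do false we get {do}; from Q→do E F we get {do}; from Q→λ we get {λ}. So FIRST(Q) = {λ, do}.
FIRST(F): from F→do false we get {do}; from F→bool we get {bool}; from F→do then do bool we get {do}. So FIRST(F) = {bool, do}.
FIRST(E): from E→F we get {bool, do}; from E→λ we get {λ}. So FIRST(E) = {λ, bool, do}.
FOLLOW(S) includes $ since S is the start symbol.
FOLLOW(S): S appears on no right-hand side. Thus FOLLOW(S) = {$}.
FOLLOW(Q): in S→then false Q, the suffix after Q is empty, so FOLLOW(Q) ⊇ FOLLOW(S) = {$}; in S→do Q bool, Q is followed by bool with FIRST {bool}. Thus FOLLOW(Q) = {$, bool}.
FOLLOW(E): in Q→do E F, E is followed by F with FIRST {bool, do}. Thus FOLLOW(E) = {bool, do}.
FOLLOW(F): in Q→do E F, the suffix after F is empty, so FOLLOW(F) ⊇ FOLLOW(Q) = {$, bool}; in E→F, the suffix after F is empty, so FOLLOW(F) ⊇ FOLLOW(E) = {bool, do}. Thus FOLLOW(F) = {$, bool, do}.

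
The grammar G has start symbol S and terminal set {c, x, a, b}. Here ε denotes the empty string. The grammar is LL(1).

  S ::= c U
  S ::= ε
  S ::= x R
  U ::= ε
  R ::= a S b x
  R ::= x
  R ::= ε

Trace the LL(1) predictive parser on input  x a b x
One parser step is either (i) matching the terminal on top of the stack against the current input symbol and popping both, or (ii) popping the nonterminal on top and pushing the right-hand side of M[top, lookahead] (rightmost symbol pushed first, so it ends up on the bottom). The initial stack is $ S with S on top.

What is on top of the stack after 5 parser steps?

     Stack      Input      Action
  1  $ S        x a b x $  expand S ::= x R
  2  $ R x      x a b x $  match x
  3  $ R        a b x $    expand R ::= a S b x
  4  $ x b S a  a b x $    match a
  5  $ x b S    b x $      expand S ::= ε
Stack after step 5: $ x b (top = b).

b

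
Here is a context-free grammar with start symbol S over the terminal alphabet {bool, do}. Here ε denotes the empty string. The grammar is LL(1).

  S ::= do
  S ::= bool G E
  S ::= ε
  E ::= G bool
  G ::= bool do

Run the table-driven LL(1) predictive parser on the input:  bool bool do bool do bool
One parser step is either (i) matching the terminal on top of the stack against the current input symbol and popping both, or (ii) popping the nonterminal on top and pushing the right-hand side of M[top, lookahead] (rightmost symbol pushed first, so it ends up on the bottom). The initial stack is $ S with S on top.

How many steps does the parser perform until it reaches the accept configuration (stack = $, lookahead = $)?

10

      Stack           Input                        Action
   1  $ S             bool bool do bool do bool $  expand S ::= bool G E
   2  $ E G bool      bool bool do bool do bool $  match bool
   3  $ E G           bool do bool do bool $       expand G ::= bool do
   4  $ E do bool     bool do bool do bool $       match bool
   5  $ E do          do bool do bool $            match do
   6  $ E             bool do bool $               expand E ::= G bool
   7  $ bool G        bool do bool $               expand G ::= bool do
   8  $ bool do bool  bool do bool $               match bool
   9  $ bool do       do bool $                    match do
  10  $ bool          bool $                       match bool
Accept reached after 10 steps.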